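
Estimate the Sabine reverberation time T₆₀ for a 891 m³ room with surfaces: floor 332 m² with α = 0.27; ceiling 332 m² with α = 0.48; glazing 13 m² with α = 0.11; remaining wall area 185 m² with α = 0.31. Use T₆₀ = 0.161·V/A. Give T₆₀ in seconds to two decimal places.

Total absorption A = 332·0.27 + 332·0.48 + 13·0.11 + 185·0.31 = 307.78 m² sabins.
T₆₀ = 0.161·V/A = 0.161·891/307.78 = 0.466 s.

0.47 s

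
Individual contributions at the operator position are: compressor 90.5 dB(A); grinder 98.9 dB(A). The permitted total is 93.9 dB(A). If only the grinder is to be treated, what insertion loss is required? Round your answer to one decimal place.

7.7 dB

The untreated sources together contribute 10^(90.5/10) = 1.122e+09, i.e. 90.50 dB(A).
The limit corresponds to 10^(93.9/10) = 2.455e+09; subtracting the fixed part leaves 1.333e+09 for the grinder, i.e. 91.25 dB(A).
Required insertion loss = 98.9 − 91.25 = 7.65 dB.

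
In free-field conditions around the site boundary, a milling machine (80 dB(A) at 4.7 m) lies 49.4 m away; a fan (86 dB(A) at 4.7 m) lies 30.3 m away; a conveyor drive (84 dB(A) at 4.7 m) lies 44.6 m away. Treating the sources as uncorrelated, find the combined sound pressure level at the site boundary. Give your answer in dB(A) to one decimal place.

71.2 dB(A)

Propagate each source to the receiver with L = L_ref − 20·log₁₀(r/r_ref), then add intensities.
milling machine: 80 − 20·log₁₀(49.4/4.7) = 80 − 20.43 = 59.57 dB(A).
fan: 86 − 20·log₁₀(30.3/4.7) = 86 − 16.19 = 69.81 dB(A).
conveyor drive: 84 − 20·log₁₀(44.6/4.7) = 84 − 19.54 = 64.46 dB(A).
Σ 10^(L/10) = 1.327e+07 → L_total = 10·log₁₀(1.327e+07) = 71.23 dB(A).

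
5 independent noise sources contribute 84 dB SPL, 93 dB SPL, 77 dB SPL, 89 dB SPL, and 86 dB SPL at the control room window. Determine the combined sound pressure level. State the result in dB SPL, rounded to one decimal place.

95.4 dB SPL

For uncorrelated sources the intensities add, so convert each level to linear form, sum, and take 10·log₁₀ of the total.
Σ 10^(L/10) = 10^(84/10) + 10^(93/10) + 10^(77/10) + 10^(89/10) + 10^(86/10) = 3.489e+09.
L_total = 10·log₁₀(3.489e+09) = 95.43 dB SPL.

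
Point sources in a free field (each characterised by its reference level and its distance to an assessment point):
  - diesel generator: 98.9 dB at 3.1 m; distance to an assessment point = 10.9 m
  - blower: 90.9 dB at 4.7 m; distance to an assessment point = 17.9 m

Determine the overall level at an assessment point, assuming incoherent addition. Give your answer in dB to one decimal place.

88.5 dB

First find each source's level at the receiver (point-source: −20·log₁₀(r/r_ref)), then combine on an intensity basis.
diesel generator: 98.9 − 20·log₁₀(10.9/3.1) = 98.9 − 10.92 = 87.98 dB.
blower: 90.9 − 20·log₁₀(17.9/4.7) = 90.9 − 11.62 = 79.28 dB.
Σ 10^(L/10) = 7.127e+08 → L_total = 10·log₁₀(7.127e+08) = 88.53 dB.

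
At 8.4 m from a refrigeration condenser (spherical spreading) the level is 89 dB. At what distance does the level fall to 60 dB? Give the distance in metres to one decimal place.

Point-source spreading drops the level by 20·log₁₀(r₂/r₁); inverting, r₂/r₁ = 10^(ΔL/20).
r₂ = 8.4·10^((89−60)/20) = 8.4·10^(29.0/20) = 236.74 m.

236.7 m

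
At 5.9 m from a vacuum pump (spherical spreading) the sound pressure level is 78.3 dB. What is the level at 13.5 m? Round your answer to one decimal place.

71.1 dB

For a point source, L₂ = L₁ − 20·log₁₀(r₂/r₁).
L₂ = 78.3 − 20·log₁₀(13.5/5.9) = 78.3 − 7.190 = 71.11 dB.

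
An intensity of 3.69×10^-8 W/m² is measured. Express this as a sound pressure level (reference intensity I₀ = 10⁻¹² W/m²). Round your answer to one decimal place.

45.7 dB

L = 10·log₁₀(I/I₀) = 10·log₁₀(3.69×10^-8/10⁻¹²) = 10·log₁₀(3.69×10^4).
L = 10·(0.5670 + 4) = 45.67 dB.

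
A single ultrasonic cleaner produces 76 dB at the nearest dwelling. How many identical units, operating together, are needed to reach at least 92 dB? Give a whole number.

Need L₁ + 10·log₁₀ N ≥ 92, i.e. log₁₀ N ≥ 1.60.
N ≥ 10^(16.0/10) = 39.811, so N = 40.

40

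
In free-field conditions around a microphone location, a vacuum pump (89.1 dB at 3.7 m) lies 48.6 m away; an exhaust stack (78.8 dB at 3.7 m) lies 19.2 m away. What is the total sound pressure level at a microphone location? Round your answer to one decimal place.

Apply inverse-square spreading to bring every level to the receiver, then sum 10^(L/10).
vacuum pump: 89.1 − 20·log₁₀(48.6/3.7) = 89.1 − 22.37 = 66.73 dB.
exhaust stack: 78.8 − 20·log₁₀(19.2/3.7) = 78.8 − 14.30 = 64.50 dB.
Σ 10^(L/10) = 7.528e+06 → L_total = 10·log₁₀(7.528e+06) = 68.77 dB.

68.8 dB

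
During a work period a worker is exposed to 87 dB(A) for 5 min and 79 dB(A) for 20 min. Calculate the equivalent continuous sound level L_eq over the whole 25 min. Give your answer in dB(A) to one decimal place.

The energy average is taken in the linear domain: L_eq = 10·log₁₀[(Σ tᵢ·10^(Lᵢ/10))/T], T = 25 min.
Σ tᵢ·10^(Lᵢ/10) = 5·10^(87/10) + 20·10^(79/10) = 4.095e+09.
L_eq = 10·log₁₀(4.095e+09/25) = 82.14 dB(A).

82.1 dB(A)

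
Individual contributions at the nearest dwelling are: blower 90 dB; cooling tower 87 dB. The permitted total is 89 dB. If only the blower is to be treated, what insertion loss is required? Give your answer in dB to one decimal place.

Fixed contribution from the other source: Σ 10^(L/10) = 10^(87/10) = 5.012e+08 (87.00 dB).
The limit corresponds to 10^(89/10) = 7.943e+08; subtracting the fixed part leaves 2.931e+08 for the blower, i.e. 84.67 dB.
Required insertion loss = 90 − 84.67 = 5.33 dB.

5.3 dB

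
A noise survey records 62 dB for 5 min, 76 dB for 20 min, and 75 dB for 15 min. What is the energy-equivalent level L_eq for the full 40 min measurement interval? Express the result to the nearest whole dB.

75 dB

The energy average is taken in the linear domain: L_eq = 10·log₁₀[(Σ tᵢ·10^(Lᵢ/10))/T], T = 40 min.
Σ tᵢ·10^(Lᵢ/10) = 5·10^(62/10) + 20·10^(76/10) + 15·10^(75/10) = 1.278e+09.
L_eq = 10·log₁₀(1.278e+09/40) = 75.05 dB.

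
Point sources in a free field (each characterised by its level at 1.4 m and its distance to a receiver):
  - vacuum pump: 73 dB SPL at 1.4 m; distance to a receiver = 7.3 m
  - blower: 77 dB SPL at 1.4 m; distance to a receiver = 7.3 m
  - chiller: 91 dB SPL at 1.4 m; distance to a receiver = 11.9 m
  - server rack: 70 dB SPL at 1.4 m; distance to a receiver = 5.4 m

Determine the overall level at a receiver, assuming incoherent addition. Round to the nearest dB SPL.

73 dB SPL

First find each source's level at the receiver (point-source: −20·log₁₀(r/r_ref)), then combine on an intensity basis.
vacuum pump: 73 − 20·log₁₀(7.3/1.4) = 73 − 14.34 = 58.66 dB SPL.
blower: 77 − 20·log₁₀(7.3/1.4) = 77 − 14.34 = 62.66 dB SPL.
chiller: 91 − 20·log₁₀(11.9/1.4) = 91 − 18.59 = 72.41 dB SPL.
server rack: 70 − 20·log₁₀(5.4/1.4) = 70 − 11.73 = 58.27 dB SPL.
Σ 10^(L/10) = 2.067e+07 → L_total = 10·log₁₀(2.067e+07) = 73.15 dB SPL.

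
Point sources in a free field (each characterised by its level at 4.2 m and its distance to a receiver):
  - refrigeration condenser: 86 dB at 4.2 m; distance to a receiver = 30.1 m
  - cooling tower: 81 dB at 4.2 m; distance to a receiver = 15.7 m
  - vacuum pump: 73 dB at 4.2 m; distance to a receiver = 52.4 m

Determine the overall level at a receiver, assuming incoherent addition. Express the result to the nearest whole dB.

Apply inverse-square spreading to bring every level to the receiver, then sum 10^(L/10).
refrigeration condenser: 86 − 20·log₁₀(30.1/4.2) = 86 − 17.11 = 68.89 dB.
cooling tower: 81 − 20·log₁₀(15.7/4.2) = 81 − 11.45 = 69.55 dB.
vacuum pump: 73 − 20·log₁₀(52.4/4.2) = 73 − 21.92 = 51.08 dB.
Σ 10^(L/10) = 1.689e+07 → L_total = 10·log₁₀(1.689e+07) = 72.28 dB.

72 dB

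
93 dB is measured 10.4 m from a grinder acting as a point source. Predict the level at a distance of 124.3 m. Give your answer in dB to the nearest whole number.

Point-source attenuation: ΔL = 20·log₁₀(r₂/r₁) = 20·log₁₀(124.3/10.4) = 21.549 dB.
L₂ = 93 − 20·log₁₀(124.3/10.4) = 93 − 21.549 = 71.45 dB.

71 dB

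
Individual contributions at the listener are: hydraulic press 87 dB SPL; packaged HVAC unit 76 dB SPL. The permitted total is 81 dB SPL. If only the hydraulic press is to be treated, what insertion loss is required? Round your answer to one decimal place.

7.7 dB

Fixed contribution from the other source: Σ 10^(L/10) = 10^(76/10) = 3.981e+07 (76.00 dB SPL).
The limit corresponds to 10^(81/10) = 1.259e+08; subtracting the fixed part leaves 8.608e+07 for the hydraulic press, i.e. 79.35 dB SPL.
Required insertion loss = 87 − 79.35 = 7.65 dB.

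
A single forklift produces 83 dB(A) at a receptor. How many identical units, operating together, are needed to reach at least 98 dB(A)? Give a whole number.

32

The shortfall is 98 − 83 = 15.0 dB, and N units add 10·log₁₀ N, so need 10·log₁₀ N ≥ 15.0.
N ≥ 10^(15.0/10) = 31.623, so N = 32.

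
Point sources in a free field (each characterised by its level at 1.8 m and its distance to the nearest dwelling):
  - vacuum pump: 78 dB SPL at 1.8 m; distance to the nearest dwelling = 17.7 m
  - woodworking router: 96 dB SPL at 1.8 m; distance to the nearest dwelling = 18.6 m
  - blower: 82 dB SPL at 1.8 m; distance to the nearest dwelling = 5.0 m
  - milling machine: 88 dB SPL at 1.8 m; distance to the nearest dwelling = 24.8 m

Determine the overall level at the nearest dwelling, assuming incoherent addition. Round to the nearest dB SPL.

78 dB SPL

Apply inverse-square spreading to bring every level to the receiver, then sum 10^(L/10).
vacuum pump: 78 − 20·log₁₀(17.7/1.8) = 78 − 19.85 = 58.15 dB SPL.
woodworking router: 96 − 20·log₁₀(18.6/1.8) = 96 − 20.28 = 75.72 dB SPL.
blower: 82 − 20·log₁₀(5.0/1.8) = 82 − 8.87 = 73.13 dB SPL.
milling machine: 88 − 20·log₁₀(24.8/1.8) = 88 − 22.78 = 65.22 dB SPL.
Σ 10^(L/10) = 6.180e+07 → L_total = 10·log₁₀(6.180e+07) = 77.91 dB SPL.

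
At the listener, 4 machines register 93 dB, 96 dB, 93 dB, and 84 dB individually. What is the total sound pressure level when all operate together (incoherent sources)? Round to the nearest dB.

Incoherent sources combine by intensity addition: L_total = 10·log₁₀(Σ 10^(L_i/10)).
Σ 10^(L/10) = 10^(93/10) + 10^(96/10) + 10^(93/10) + 10^(84/10) = 8.223e+09.
L_total = 10·log₁₀(8.223e+09) = 99.15 dB.

99 dB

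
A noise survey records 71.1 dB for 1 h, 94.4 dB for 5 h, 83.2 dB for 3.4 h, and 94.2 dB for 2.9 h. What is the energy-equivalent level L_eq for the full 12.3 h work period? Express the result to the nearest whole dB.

L_eq = 10·log₁₀[(1/T)·Σ tᵢ·10^(Lᵢ/10)] with T = 12.3 h.
Σ tᵢ·10^(Lᵢ/10) = 1·10^(71.1/10) + 5·10^(94.4/10) + 3.4·10^(83.2/10) + 2.9·10^(94.2/10) = 2.212e+10.
L_eq = 10·log₁₀(2.212e+10/12.3) = 92.55 dB.

93 dB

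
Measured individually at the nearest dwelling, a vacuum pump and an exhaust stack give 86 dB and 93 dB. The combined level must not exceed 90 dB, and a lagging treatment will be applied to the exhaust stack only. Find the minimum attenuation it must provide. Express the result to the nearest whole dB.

5 dB

Fixed contribution from the other source: Σ 10^(L/10) = 10^(86/10) = 3.981e+08 (86.00 dB).
To meet 90 dB overall, the treated exhaust stack may contribute at most 10^(90/10) − 3.981e+08 = 6.019e+08, i.e. 87.80 dB.
Required insertion loss = 93 − 87.80 = 5.20 dB.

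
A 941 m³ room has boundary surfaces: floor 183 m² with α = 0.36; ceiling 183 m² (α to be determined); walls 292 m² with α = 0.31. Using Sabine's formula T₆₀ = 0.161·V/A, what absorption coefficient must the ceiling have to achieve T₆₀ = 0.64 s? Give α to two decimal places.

0.44

From T₆₀ = 0.161·V/A, the target T₆₀ = 0.64 s needs A = 0.161·941/0.64 = 236.72 m².
Absorption from the other surfaces = 183·0.36 + 292·0.31 = 156.40 m², so the ceiling must supply 80.32 m² over 183 m².
α = 80.32/183 = 0.439.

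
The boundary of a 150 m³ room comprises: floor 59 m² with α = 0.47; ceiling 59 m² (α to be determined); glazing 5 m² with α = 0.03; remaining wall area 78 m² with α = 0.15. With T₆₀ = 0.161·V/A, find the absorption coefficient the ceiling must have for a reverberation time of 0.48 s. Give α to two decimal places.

From T₆₀ = 0.161·V/A, the target T₆₀ = 0.48 s needs A = 0.161·150/0.48 = 50.31 m².
Absorption from the other surfaces = 59·0.47 + 5·0.03 + 78·0.15 = 39.58 m², so the ceiling must supply 10.73 m² over 59 m².
α = 10.73/59 = 0.182.

0.18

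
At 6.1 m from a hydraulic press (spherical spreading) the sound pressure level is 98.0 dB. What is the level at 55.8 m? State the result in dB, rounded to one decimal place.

For a point source, L₂ = L₁ − 20·log₁₀(r₂/r₁).
L₂ = 98.0 − 20·log₁₀(55.8/6.1) = 98.0 − 19.226 = 78.77 dB.

78.8 dB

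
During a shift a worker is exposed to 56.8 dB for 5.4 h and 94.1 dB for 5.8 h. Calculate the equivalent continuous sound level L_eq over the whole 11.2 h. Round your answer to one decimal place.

The energy average is taken in the linear domain: L_eq = 10·log₁₀[(Σ tᵢ·10^(Lᵢ/10))/T], T = 11.2 h.
Σ tᵢ·10^(Lᵢ/10) = 5.4·10^(56.8/10) + 5.8·10^(94.1/10) = 1.491e+10.
L_eq = 10·log₁₀(1.491e+10/11.2) = 91.24 dB.

91.2 dB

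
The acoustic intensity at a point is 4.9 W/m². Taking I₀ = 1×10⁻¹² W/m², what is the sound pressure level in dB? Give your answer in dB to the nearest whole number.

127 dB

I/I₀ = 4.9/10⁻¹² = 4.9×10^12, and L = 10·log₁₀(I/I₀).
L = 10·(0.6902 + 12) = 126.90 dB.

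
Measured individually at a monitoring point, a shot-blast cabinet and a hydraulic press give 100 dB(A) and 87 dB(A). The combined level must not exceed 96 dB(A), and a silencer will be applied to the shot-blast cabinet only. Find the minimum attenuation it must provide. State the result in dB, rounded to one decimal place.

4.6 dB

Everything except the shot-blast cabinet sums to 10^(87/10) = 5.012e+08 in linear terms, 87.00 dB(A).
To meet 96 dB(A) overall, the treated shot-blast cabinet may contribute at most 10^(96/10) − 5.012e+08 = 3.480e+09, i.e. 95.42 dB(A).
Required insertion loss = 100 − 95.42 = 4.58 dB.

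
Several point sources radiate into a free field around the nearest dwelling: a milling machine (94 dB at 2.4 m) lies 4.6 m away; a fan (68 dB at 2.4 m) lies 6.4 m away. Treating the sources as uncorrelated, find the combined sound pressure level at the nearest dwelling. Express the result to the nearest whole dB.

88 dB

Propagate each source to the receiver with L = L_ref − 20·log₁₀(r/r_ref), then add intensities.
milling machine: 94 − 20·log₁₀(4.6/2.4) = 94 − 5.65 = 88.35 dB.
fan: 68 − 20·log₁₀(6.4/2.4) = 68 − 8.52 = 59.48 dB.
Σ 10^(L/10) = 6.847e+08 → L_total = 10·log₁₀(6.847e+08) = 88.35 dB.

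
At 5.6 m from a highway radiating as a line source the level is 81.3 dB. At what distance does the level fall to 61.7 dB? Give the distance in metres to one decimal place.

For a line source L₁ − L₂ = 10·log₁₀(r₂/r₁), so r₂ = r₁·10^((L₁−L₂)/10).
r₂ = 5.6·10^((81.3−61.7)/10) = 5.6·10^(19.6/10) = 510.73 m.

510.7 m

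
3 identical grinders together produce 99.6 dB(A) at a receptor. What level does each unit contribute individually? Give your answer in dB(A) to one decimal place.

94.8 dB(A)

Dividing the total intensity by 3 lowers the level by 10·log₁₀ 3 = 4.771 dB: L₁ = 99.6 − 4.771.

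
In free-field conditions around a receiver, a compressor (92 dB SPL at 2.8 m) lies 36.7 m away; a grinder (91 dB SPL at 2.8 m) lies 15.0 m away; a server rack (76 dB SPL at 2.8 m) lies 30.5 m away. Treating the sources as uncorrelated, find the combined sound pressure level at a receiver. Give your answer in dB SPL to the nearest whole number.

First find each source's level at the receiver (point-source: −20·log₁₀(r/r_ref)), then combine on an intensity basis.
compressor: 92 − 20·log₁₀(36.7/2.8) = 92 − 22.35 = 69.65 dB SPL.
grinder: 91 − 20·log₁₀(15.0/2.8) = 91 − 14.58 = 76.42 dB SPL.
server rack: 76 − 20·log₁₀(30.5/2.8) = 76 − 20.74 = 55.26 dB SPL.
Σ 10^(L/10) = 5.343e+07 → L_total = 10·log₁₀(5.343e+07) = 77.28 dB SPL.

77 dB SPL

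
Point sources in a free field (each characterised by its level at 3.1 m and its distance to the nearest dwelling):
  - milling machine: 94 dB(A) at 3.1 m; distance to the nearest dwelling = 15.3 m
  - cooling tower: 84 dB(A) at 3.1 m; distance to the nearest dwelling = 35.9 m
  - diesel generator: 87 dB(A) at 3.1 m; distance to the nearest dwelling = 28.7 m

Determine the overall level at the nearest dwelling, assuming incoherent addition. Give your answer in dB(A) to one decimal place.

80.4 dB(A)

Apply inverse-square spreading to bring every level to the receiver, then sum 10^(L/10).
milling machine: 94 − 20·log₁₀(15.3/3.1) = 94 − 13.87 = 80.13 dB(A).
cooling tower: 84 − 20·log₁₀(35.9/3.1) = 84 − 21.27 = 62.73 dB(A).
diesel generator: 87 − 20·log₁₀(28.7/3.1) = 87 − 19.33 = 67.67 dB(A).
Σ 10^(L/10) = 1.108e+08 → L_total = 10·log₁₀(1.108e+08) = 80.45 dB(A).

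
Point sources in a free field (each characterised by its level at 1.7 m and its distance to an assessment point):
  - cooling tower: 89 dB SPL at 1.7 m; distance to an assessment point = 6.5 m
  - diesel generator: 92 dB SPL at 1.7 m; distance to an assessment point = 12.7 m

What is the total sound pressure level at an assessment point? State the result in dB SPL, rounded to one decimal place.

79.2 dB SPL

Apply inverse-square spreading to bring every level to the receiver, then sum 10^(L/10).
cooling tower: 89 − 20·log₁₀(6.5/1.7) = 89 − 11.65 = 77.35 dB SPL.
diesel generator: 92 − 20·log₁₀(12.7/1.7) = 92 − 17.47 = 74.53 dB SPL.
Σ 10^(L/10) = 8.273e+07 → L_total = 10·log₁₀(8.273e+07) = 79.18 dB SPL.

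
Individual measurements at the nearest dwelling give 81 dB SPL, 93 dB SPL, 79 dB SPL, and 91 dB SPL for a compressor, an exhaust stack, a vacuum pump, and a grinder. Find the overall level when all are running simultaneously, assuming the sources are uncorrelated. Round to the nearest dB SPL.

Incoherent sources combine by intensity addition: L_total = 10·log₁₀(Σ 10^(L_i/10)).
Σ 10^(L/10) = 10^(81/10) + 10^(93/10) + 10^(79/10) + 10^(91/10) = 3.460e+09.
L_total = 10·log₁₀(3.460e+09) = 95.39 dB SPL.

95 dB SPL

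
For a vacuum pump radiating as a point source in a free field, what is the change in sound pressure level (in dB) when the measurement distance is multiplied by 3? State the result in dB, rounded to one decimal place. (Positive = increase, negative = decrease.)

Point-source spreading: ΔL = −20·log₁₀(r₂/r₁).
ΔL = −20·log₁₀(3) = -9.54 dB.

-9.5 dB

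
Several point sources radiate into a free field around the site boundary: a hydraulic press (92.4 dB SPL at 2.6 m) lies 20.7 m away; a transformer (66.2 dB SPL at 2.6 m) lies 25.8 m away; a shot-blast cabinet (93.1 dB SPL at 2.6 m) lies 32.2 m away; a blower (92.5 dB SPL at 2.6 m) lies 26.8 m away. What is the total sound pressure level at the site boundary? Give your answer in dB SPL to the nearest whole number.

Propagate each source to the receiver with L = L_ref − 20·log₁₀(r/r_ref), then add intensities.
hydraulic press: 92.4 − 20·log₁₀(20.7/2.6) = 92.4 − 18.02 = 74.38 dB SPL.
transformer: 66.2 − 20·log₁₀(25.8/2.6) = 66.2 − 19.93 = 46.27 dB SPL.
shot-blast cabinet: 93.1 − 20·log₁₀(32.2/2.6) = 93.1 − 21.86 = 71.24 dB SPL.
blower: 92.5 − 20·log₁₀(26.8/2.6) = 92.5 − 20.26 = 72.24 dB SPL.
Σ 10^(L/10) = 5.751e+07 → L_total = 10·log₁₀(5.751e+07) = 77.60 dB SPL.

78 dB SPL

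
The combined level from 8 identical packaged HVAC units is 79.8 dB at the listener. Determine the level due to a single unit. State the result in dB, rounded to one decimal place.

For N identical incoherent sources L_total = L₁ + 10·log₁₀ N, so L₁ = 79.8 − 10·log₁₀(8) = 79.8 − 9.031.

70.8 dB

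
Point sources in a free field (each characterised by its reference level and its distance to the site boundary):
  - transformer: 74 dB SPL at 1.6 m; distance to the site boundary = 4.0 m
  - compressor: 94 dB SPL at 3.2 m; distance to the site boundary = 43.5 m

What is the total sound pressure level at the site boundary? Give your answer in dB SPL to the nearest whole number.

Propagate each source to the receiver with L = L_ref − 20·log₁₀(r/r_ref), then add intensities.
transformer: 74 − 20·log₁₀(4.0/1.6) = 74 − 7.96 = 66.04 dB SPL.
compressor: 94 − 20·log₁₀(43.5/3.2) = 94 − 22.67 = 71.33 dB SPL.
Σ 10^(L/10) = 1.761e+07 → L_total = 10·log₁₀(1.761e+07) = 72.46 dB SPL.

72 dB SPL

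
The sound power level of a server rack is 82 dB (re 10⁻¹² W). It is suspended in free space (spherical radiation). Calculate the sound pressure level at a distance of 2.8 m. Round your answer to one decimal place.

Free-field spherical radiation: L_p = L_w − 10·log₁₀(4π·r²), r = 2.8 m.
4π·r² = 98.52 m², 10·log₁₀ of that is 19.935 dB.
L_p = 82 − 19.935 = 62.06 dB.

62.1 dB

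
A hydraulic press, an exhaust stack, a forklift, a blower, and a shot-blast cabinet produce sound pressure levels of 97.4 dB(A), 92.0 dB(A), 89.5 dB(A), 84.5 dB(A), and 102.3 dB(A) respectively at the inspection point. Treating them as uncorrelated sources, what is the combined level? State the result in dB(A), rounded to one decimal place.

104.0 dB(A)

For uncorrelated sources the intensities add, so convert each level to linear form, sum, and take 10·log₁₀ of the total.
Σ 10^(L/10) = 10^(97.4/10) + 10^(92.0/10) + 10^(89.5/10) + 10^(84.5/10) + 10^(102.3/10) = 2.524e+10.
L_total = 10·log₁₀(2.524e+10) = 104.02 dB(A).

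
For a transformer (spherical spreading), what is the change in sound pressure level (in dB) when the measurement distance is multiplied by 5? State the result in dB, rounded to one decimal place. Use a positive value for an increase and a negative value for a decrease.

A point source loses 6 dB per doubling of distance; generally ΔL = −20·log₁₀(r₂/r₁).
ΔL = −20·log₁₀(5) = -13.98 dB.

-14.0 dB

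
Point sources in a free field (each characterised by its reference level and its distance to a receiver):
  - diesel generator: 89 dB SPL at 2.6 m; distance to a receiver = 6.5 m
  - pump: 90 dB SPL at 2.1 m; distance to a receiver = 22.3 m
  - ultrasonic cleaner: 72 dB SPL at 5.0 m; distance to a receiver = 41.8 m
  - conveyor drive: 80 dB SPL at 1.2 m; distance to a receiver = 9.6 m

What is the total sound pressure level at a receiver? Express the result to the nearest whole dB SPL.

Apply inverse-square spreading to bring every level to the receiver, then sum 10^(L/10).
diesel generator: 89 − 20·log₁₀(6.5/2.6) = 89 − 7.96 = 81.04 dB SPL.
pump: 90 − 20·log₁₀(22.3/2.1) = 90 − 20.52 = 69.48 dB SPL.
ultrasonic cleaner: 72 − 20·log₁₀(41.8/5.0) = 72 − 18.44 = 53.56 dB SPL.
conveyor drive: 80 − 20·log₁₀(9.6/1.2) = 80 − 18.06 = 61.94 dB SPL.
Σ 10^(L/10) = 1.377e+08 → L_total = 10·log₁₀(1.377e+08) = 81.39 dB SPL.

81 dB SPL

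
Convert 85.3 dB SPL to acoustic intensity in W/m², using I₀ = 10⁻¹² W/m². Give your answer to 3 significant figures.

0.000339 W/m²

I = I₀·10^(L/10) = 10⁻¹² × 10^(85.3/10) = 10^(-3.470).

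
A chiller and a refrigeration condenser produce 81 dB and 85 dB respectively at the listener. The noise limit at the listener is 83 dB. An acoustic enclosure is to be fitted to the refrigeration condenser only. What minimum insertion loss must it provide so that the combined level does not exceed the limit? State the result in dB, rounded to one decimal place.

The untreated sources together contribute 10^(81/10) = 1.259e+08, i.e. 81.00 dB.
To meet 83 dB overall, the treated refrigeration condenser may contribute at most 10^(83/10) − 1.259e+08 = 7.363e+07, i.e. 78.67 dB.
So the refrigeration condenser must be reduced from 85 to 78.67 dB: IL = 6.33 dB.

6.3 dB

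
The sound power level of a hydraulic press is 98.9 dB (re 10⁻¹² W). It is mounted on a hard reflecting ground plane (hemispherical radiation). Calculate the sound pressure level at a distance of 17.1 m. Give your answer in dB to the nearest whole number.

Free-field hemispherical radiation: L_p = L_w − 10·log₁₀(2π·r²), r = 17.1 m.
2π·r² = 1837 m², 10·log₁₀ of that is 32.642 dB.
L_p = 98.9 − 32.642 = 66.26 dB.

66 dB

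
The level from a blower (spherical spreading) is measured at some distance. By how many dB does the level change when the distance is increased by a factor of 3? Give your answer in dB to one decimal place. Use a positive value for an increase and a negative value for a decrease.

-9.5 dB

A point source loses 6 dB per doubling of distance; generally ΔL = −20·log₁₀(r₂/r₁).
ΔL = −20·log₁₀(3) = -9.54 dB.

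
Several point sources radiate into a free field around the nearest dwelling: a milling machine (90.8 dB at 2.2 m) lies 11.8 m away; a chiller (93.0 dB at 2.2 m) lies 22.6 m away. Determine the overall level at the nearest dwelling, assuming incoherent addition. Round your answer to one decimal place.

Propagate each source to the receiver with L = L_ref − 20·log₁₀(r/r_ref), then add intensities.
milling machine: 90.8 − 20·log₁₀(11.8/2.2) = 90.8 − 14.59 = 76.21 dB.
chiller: 93.0 − 20·log₁₀(22.6/2.2) = 93.0 − 20.23 = 72.77 dB.
Σ 10^(L/10) = 6.070e+07 → L_total = 10·log₁₀(6.070e+07) = 77.83 dB.

77.8 dB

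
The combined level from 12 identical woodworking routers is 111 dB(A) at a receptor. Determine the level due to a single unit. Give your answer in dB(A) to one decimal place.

100.2 dB(A)

12 equal contributions raise the level by 10·log₁₀ 12 = 10.792 dB, so each unit alone gives 111 − 10.792.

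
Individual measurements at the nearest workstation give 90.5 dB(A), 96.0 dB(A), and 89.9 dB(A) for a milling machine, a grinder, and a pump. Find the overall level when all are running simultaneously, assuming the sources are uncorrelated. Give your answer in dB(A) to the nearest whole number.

Incoherent sources combine by intensity addition: L_total = 10·log₁₀(Σ 10^(L_i/10)).
Σ 10^(L/10) = 10^(90.5/10) + 10^(96.0/10) + 10^(89.9/10) = 6.080e+09.
L_total = 10·log₁₀(6.080e+09) = 97.84 dB(A).

98 dB(A)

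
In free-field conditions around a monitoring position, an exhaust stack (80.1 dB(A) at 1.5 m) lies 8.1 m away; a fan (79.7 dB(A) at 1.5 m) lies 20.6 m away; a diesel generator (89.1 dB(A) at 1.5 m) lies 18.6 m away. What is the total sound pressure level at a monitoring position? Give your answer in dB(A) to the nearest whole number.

Apply inverse-square spreading to bring every level to the receiver, then sum 10^(L/10).
exhaust stack: 80.1 − 20·log₁₀(8.1/1.5) = 80.1 − 14.65 = 65.45 dB(A).
fan: 79.7 − 20·log₁₀(20.6/1.5) = 79.7 − 22.76 = 56.94 dB(A).
diesel generator: 89.1 − 20·log₁₀(18.6/1.5) = 89.1 − 21.87 = 67.23 dB(A).
Σ 10^(L/10) = 9.290e+06 → L_total = 10·log₁₀(9.290e+06) = 69.68 dB(A).

70 dB(A)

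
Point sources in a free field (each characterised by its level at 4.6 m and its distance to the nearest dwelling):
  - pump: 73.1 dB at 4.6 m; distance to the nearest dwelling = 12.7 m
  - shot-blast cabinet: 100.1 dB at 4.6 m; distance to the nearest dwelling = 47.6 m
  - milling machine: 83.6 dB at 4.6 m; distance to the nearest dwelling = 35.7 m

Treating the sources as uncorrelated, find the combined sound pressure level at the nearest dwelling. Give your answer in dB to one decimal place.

Propagate each source to the receiver with L = L_ref − 20·log₁₀(r/r_ref), then add intensities.
pump: 73.1 − 20·log₁₀(12.7/4.6) = 73.1 − 8.82 = 64.28 dB.
shot-blast cabinet: 100.1 − 20·log₁₀(47.6/4.6) = 100.1 − 20.30 = 79.80 dB.
milling machine: 83.6 − 20·log₁₀(35.7/4.6) = 83.6 − 17.80 = 65.80 dB.
Σ 10^(L/10) = 1.020e+08 → L_total = 10·log₁₀(1.020e+08) = 80.09 dB.

80.1 dB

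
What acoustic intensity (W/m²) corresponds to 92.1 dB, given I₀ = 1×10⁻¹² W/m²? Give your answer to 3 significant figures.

0.00162 W/m²

L = 10·log₁₀(I/I₀) ⇒ I = I₀·10^(L/10) = 10⁻¹² × 10^9.21.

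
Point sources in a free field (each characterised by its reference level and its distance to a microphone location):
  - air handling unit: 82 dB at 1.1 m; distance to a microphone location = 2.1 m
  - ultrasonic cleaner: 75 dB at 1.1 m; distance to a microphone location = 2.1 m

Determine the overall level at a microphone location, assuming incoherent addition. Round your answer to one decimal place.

77.2 dB

Apply inverse-square spreading to bring every level to the receiver, then sum 10^(L/10).
air handling unit: 82 − 20·log₁₀(2.1/1.1) = 82 − 5.62 = 76.38 dB.
ultrasonic cleaner: 75 − 20·log₁₀(2.1/1.1) = 75 − 5.62 = 69.38 dB.
Σ 10^(L/10) = 5.216e+07 → L_total = 10·log₁₀(5.216e+07) = 77.17 dB.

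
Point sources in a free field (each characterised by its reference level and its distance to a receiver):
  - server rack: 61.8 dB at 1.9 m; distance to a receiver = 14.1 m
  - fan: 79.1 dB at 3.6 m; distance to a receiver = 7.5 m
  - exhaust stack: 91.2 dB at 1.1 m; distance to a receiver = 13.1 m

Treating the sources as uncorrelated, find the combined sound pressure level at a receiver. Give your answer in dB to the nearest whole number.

74 dB

First find each source's level at the receiver (point-source: −20·log₁₀(r/r_ref)), then combine on an intensity basis.
server rack: 61.8 − 20·log₁₀(14.1/1.9) = 61.8 − 17.41 = 44.39 dB.
fan: 79.1 − 20·log₁₀(7.5/3.6) = 79.1 − 6.38 = 72.72 dB.
exhaust stack: 91.2 − 20·log₁₀(13.1/1.1) = 91.2 − 21.52 = 69.68 dB.
Σ 10^(L/10) = 2.805e+07 → L_total = 10·log₁₀(2.805e+07) = 74.48 dB.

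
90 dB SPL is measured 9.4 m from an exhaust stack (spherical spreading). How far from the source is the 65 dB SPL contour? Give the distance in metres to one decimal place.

167.2 m

Point-source spreading drops the level by 20·log₁₀(r₂/r₁); inverting, r₂/r₁ = 10^(ΔL/20).
r₂ = 9.4·10^((90−65)/20) = 9.4·10^(25.0/20) = 167.16 m.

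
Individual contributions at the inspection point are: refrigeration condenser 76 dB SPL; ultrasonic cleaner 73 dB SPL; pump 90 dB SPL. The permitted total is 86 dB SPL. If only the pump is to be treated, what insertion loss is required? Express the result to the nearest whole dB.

5 dB

Fixed contribution from the other sources: Σ 10^(L/10) = 10^(76/10) + 10^(73/10) = 5.976e+07 (77.76 dB SPL).
To meet 86 dB SPL overall, the treated pump may contribute at most 10^(86/10) − 5.976e+07 = 3.383e+08, i.e. 85.29 dB SPL.
So the pump must be reduced from 90 to 85.29 dB SPL: IL = 4.71 dB.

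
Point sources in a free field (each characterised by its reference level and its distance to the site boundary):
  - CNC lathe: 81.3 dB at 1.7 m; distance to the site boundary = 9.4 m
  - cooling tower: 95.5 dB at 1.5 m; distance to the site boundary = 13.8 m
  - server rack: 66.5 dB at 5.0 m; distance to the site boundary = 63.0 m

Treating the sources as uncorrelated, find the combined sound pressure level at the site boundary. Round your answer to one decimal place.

Propagate each source to the receiver with L = L_ref − 20·log₁₀(r/r_ref), then add intensities.
CNC lathe: 81.3 − 20·log₁₀(9.4/1.7) = 81.3 − 14.85 = 66.45 dB.
cooling tower: 95.5 − 20·log₁₀(13.8/1.5) = 95.5 − 19.28 = 76.22 dB.
server rack: 66.5 − 20·log₁₀(63.0/5.0) = 66.5 − 22.01 = 44.49 dB.
Σ 10^(L/10) = 4.636e+07 → L_total = 10·log₁₀(4.636e+07) = 76.66 dB.

76.7 dB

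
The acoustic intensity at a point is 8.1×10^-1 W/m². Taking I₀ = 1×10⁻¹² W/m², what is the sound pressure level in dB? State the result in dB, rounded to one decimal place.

L = 10·log₁₀(I/I₀) = 10·log₁₀(8.1×10^-1/10⁻¹²) = 10·log₁₀(8.1×10^11).
L = 10·(0.9085 + 11) = 119.08 dB.

119.1 dB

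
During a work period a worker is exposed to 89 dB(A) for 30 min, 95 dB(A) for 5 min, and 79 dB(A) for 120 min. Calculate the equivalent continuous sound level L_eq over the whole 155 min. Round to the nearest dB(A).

L_eq = 10·log₁₀[(1/T)·Σ tᵢ·10^(Lᵢ/10)] with T = 155 min.
Σ tᵢ·10^(Lᵢ/10) = 30·10^(89/10) + 5·10^(95/10) + 120·10^(79/10) = 4.917e+10.
L_eq = 10·log₁₀(4.917e+10/155) = 85.01 dB(A).

85 dB(A)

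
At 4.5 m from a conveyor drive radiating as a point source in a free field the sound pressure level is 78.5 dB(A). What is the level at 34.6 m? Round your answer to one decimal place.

Spherical spreading from a point source gives a 20·log₁₀(r₂/r₁) drop.
L₂ = 78.5 − 20·log₁₀(34.6/4.5) = 78.5 − 17.717 = 60.78 dB(A).

60.8 dB(A)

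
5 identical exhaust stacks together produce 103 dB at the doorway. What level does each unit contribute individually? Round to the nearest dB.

For N identical incoherent sources L_total = L₁ + 10·log₁₀ N, so L₁ = 103 − 10·log₁₀(5) = 103 − 6.990.

96 dB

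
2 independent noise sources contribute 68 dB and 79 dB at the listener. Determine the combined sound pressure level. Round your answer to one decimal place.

Incoherent sources combine by intensity addition: L_total = 10·log₁₀(Σ 10^(L_i/10)).
Σ 10^(L/10) = 10^(68/10) + 10^(79/10) = 8.574e+07.
L_total = 10·log₁₀(8.574e+07) = 79.33 dB.

79.3 dB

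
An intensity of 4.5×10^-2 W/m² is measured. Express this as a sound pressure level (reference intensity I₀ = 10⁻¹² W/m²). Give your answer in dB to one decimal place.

I/I₀ = 4.5×10^-2/10⁻¹² = 4.5×10^10, and L = 10·log₁₀(I/I₀).
L = 10·(0.6532 + 10) = 106.53 dB.

106.5 dB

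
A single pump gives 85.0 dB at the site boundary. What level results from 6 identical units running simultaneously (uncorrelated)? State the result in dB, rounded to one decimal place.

92.8 dB

N identical incoherent sources raise the level by 10·log₁₀ N.
L_total = 85.0 + 10·log₁₀(6) = 85.0 + 7.782 = 92.78 dB.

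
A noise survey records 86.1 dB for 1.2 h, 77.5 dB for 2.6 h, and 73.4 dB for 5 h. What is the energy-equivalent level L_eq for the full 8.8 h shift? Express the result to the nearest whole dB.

Weight each interval's intensity by its duration and average over T = 8.8 h:
Σ tᵢ·10^(Lᵢ/10) = 1.2·10^(86.1/10) + 2.6·10^(77.5/10) + 5·10^(73.4/10) = 7.445e+08.
L_eq = 10·log₁₀(7.445e+08/8.8) = 79.27 dB.

79 dB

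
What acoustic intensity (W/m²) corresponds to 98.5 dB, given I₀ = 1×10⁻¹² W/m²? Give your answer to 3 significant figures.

0.00708 W/m²

I = I₀·10^(L/10) = 10⁻¹² × 10^(98.5/10) = 10^(-2.150).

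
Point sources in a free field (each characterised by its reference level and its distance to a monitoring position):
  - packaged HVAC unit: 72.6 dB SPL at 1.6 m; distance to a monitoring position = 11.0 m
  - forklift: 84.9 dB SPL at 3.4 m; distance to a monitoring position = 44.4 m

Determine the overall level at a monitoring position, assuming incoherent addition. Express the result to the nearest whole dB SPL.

63 dB SPL

Propagate each source to the receiver with L = L_ref − 20·log₁₀(r/r_ref), then add intensities.
packaged HVAC unit: 72.6 − 20·log₁₀(11.0/1.6) = 72.6 − 16.75 = 55.85 dB SPL.
forklift: 84.9 − 20·log₁₀(44.4/3.4) = 84.9 − 22.32 = 62.58 dB SPL.
Σ 10^(L/10) = 2.197e+06 → L_total = 10·log₁₀(2.197e+06) = 63.42 dB SPL.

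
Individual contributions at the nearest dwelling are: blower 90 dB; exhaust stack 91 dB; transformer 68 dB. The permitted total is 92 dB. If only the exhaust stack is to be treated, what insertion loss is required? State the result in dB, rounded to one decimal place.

3.4 dB

The untreated sources together contribute 10^(90/10) + 10^(68/10) = 1.006e+09, i.e. 90.03 dB.
To meet 92 dB overall, the treated exhaust stack may contribute at most 10^(92/10) − 1.006e+09 = 5.786e+08, i.e. 87.62 dB.
So the exhaust stack must be reduced from 91 to 87.62 dB: IL = 3.38 dB.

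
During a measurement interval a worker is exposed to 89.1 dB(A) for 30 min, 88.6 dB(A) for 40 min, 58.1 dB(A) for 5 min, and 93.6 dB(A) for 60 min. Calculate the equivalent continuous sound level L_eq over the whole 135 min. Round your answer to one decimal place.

L_eq = 10·log₁₀[(1/T)·Σ tᵢ·10^(Lᵢ/10)] with T = 135 min.
Σ tᵢ·10^(Lᵢ/10) = 30·10^(89.1/10) + 40·10^(88.6/10) + 5·10^(58.1/10) + 60·10^(93.6/10) = 1.908e+11.
L_eq = 10·log₁₀(1.908e+11/135) = 91.50 dB(A).

91.5 dB(A)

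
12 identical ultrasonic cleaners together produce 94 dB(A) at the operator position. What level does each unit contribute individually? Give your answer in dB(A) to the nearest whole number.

83 dB(A)

Dividing the total intensity by 12 lowers the level by 10·log₁₀ 12 = 10.792 dB: L₁ = 94 − 10.792.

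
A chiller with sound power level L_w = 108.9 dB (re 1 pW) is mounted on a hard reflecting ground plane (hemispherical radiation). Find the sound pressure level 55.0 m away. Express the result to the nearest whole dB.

66 dB

Free-field hemispherical radiation: L_p = L_w − 10·log₁₀(2π·r²), r = 55.0 m.
2π·r² = 1.901e+04 m², 10·log₁₀ of that is 42.789 dB.
L_p = 108.9 − 42.789 = 66.11 dB.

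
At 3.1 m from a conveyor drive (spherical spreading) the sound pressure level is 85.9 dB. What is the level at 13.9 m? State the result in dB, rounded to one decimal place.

Spherical spreading from a point source gives a 20·log₁₀(r₂/r₁) drop.
L₂ = 85.9 − 20·log₁₀(13.9/3.1) = 85.9 − 13.033 = 72.87 dB.

72.9 dB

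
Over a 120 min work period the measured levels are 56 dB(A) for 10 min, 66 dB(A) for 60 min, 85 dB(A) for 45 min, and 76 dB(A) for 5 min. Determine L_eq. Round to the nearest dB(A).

Weight each interval's intensity by its duration and average over T = 120 min:
Σ tᵢ·10^(Lᵢ/10) = 10·10^(56/10) + 60·10^(66/10) + 45·10^(85/10) + 5·10^(76/10) = 1.467e+10.
L_eq = 10·log₁₀(1.467e+10/120) = 80.87 dB(A).

81 dB(A)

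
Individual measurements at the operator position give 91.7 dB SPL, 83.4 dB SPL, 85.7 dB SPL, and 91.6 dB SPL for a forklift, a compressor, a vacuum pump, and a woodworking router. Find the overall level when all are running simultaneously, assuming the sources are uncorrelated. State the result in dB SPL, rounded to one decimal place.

95.5 dB SPL

Incoherent sources combine by intensity addition: L_total = 10·log₁₀(Σ 10^(L_i/10)).
Σ 10^(L/10) = 10^(91.7/10) + 10^(83.4/10) + 10^(85.7/10) + 10^(91.6/10) = 3.515e+09.
L_total = 10·log₁₀(3.515e+09) = 95.46 dB SPL.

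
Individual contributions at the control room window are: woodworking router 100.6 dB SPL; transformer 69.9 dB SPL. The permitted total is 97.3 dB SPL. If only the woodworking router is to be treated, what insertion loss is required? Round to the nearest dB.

Everything except the woodworking router sums to 10^(69.9/10) = 9.772e+06 in linear terms, 69.90 dB SPL.
To meet 97.3 dB SPL overall, the treated woodworking router may contribute at most 10^(97.3/10) − 9.772e+06 = 5.361e+09, i.e. 97.29 dB SPL.
So the woodworking router must be reduced from 100.6 to 97.29 dB SPL: IL = 3.31 dB.

3 dB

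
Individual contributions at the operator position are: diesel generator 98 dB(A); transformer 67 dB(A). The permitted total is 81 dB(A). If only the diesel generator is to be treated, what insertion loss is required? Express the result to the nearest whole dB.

Fixed contribution from the other source: Σ 10^(L/10) = 10^(67/10) = 5.012e+06 (67.00 dB(A)).
The limit corresponds to 10^(81/10) = 1.259e+08; subtracting the fixed part leaves 1.209e+08 for the diesel generator, i.e. 80.82 dB(A).
Required insertion loss = 98 − 80.82 = 17.18 dB.

17 dB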